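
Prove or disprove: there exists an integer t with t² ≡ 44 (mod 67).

No such integer exists.

Apply Euler's criterion with the prime 67: 44 is a quadratic residue iff 44^33 ≡ 1 (mod 67), and a non-residue iff it is ≡ −1.
Squaring successively (mod 67): 44^2 = 1936 ≡ 60; 44^4 ≡ 60² = 3600 ≡ 49; 44^8 ≡ 49² = 2401 ≡ 56; 44^16 ≡ 56² = 3136 ≡ 54; 44^32 ≡ 54² = 2916 ≡ 35.
Since 33 = 32 + 1, 44^33 ≡ 35 · 44; multiplying out mod 67: 35·44 = 1540 ≡ 66. Thus 44^33 ≡ 66 ≡ −1 (mod 67).
The value −1 means 44 is a non-residue modulo 67, so t² ≡ 44 (mod 67) is impossible.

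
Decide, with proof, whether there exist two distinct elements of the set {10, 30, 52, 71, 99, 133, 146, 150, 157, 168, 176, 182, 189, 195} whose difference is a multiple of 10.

Both 10 and 30 leave remainder 0 on division by 10; their difference 20 = 2·10 is a multiple of 10.

The pair (10, 30) works.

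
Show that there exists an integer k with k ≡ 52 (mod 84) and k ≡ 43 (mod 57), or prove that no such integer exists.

k = 556

The moduli are not coprime: gcd(84, 57) = 3. Compatibility requires 3 ∣ (43 − 52) = -9, which holds, so solutions exist.
List candidates k ≡ 52 (mod 84): 52, 136, 220, 304, 388, 472, 556. Modulo 57 these are 52, 22, 49, 19, 46, 16, 43; 556 gives 43 as required.
Indeed 556 ≡ 52 (mod 84) and 556 ≡ 43 (mod 57).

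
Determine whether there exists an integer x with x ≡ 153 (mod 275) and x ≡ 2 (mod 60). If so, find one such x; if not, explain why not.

No, no such integer exists.

gcd(275, 60) = 5. If x ≡ 153 (mod 275) and x ≡ 2 (mod 60), then x ≡ 153 (mod 5) and x ≡ 2 (mod 5).
However 153 ≡ 3 and 2 ≡ 2 (mod 5), and 3 ≠ 2.
Hence the system has no solution.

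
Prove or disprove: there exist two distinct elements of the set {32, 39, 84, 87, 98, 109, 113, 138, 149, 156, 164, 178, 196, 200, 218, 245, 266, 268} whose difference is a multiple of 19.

No, no such pair exists.

Two integers differ by a multiple of 19 exactly when they have the same residue mod 19. The residues are 32↦13, 39↦1, 84↦8, 87↦11, 98↦3, 109↦14, 113↦18, 138↦5, 149↦16, 156↦4, 164↦12, 178↦7, 196↦6, 200↦10, 218↦9, 245↦17, 266↦0, 268↦2.
All 18 residues are distinct, so no two elements differ by a multiple of 19.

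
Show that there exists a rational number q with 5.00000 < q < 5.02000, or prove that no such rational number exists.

Scale by 51: the interval becomes (255.00000, 256.02000), which contains the integer 256.
Hence 256/51 is a rational number with 5.00000 < 256/51 < 5.02000.

q = 256/51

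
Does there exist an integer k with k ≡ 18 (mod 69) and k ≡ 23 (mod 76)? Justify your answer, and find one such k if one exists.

Since 69 and 76 share no common factor, CRT says the pair of congruences has a solution (unique mod 5244).
Any solution of the first congruence is k = 18 + 69t; substituting into the second, 69t ≡ 23 − 18 ≡ 5 (mod 76).
Since 69·65 = 4485 = 59·76 + 1, the inverse of 69 mod 76 is 65.
Therefore t ≡ 65·5 = 325 ≡ 21 (mod 76).
Taking t = 21 gives k = 18 + 69·21 = 1467.
Indeed 1467 ≡ 18 (mod 69) and 1467 ≡ 23 (mod 76).

k = 1467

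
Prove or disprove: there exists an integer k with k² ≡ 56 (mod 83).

No such integer exists.

83 is prime, so by Euler's criterion 56 is a square mod 83 iff 56^((83−1)/2) = 56^41 ≡ 1 (mod 83).
Squaring successively (mod 83): 56^2 = 3136 ≡ 65; 56^4 ≡ 65² = 4225 ≡ 75; 56^8 ≡ 75² = 5625 ≡ 64; 56^16 ≡ 64² = 4096 ≡ 29; 56^32 ≡ 29² = 841 ≡ 11.
Since 41 = 32 + 8 + 1, 56^41 ≡ 11 · 64 · 56; multiplying out mod 83: 11·64 = 704 ≡ 40, then 40·56 = 2240 ≡ 82. Thus 56^41 ≡ 82 ≡ −1 (mod 83).
The value −1 means 56 is a non-residue modulo 83, so k² ≡ 56 (mod 83) is impossible.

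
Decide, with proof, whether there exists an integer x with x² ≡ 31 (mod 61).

No, no such integer exists.

Apply Euler's criterion with the prime 61: 31 is a quadratic residue iff 31^30 ≡ 1 (mod 61), and a non-residue iff it is ≡ −1.
Squaring successively (mod 61): 31^2 = 961 ≡ 46; 31^4 ≡ 46² = 2116 ≡ 42; 31^8 ≡ 42² = 1764 ≡ 56; 31^16 ≡ 56² = 3136 ≡ 25.
Since 30 = 16 + 8 + 4 + 2, 31^30 ≡ 25 · 56 · 42 · 46; multiplying out mod 61: 25·56 = 1400 ≡ 58, then 58·42 = 2436 ≡ 57, then 57·46 = 2622 ≡ 60. Thus 31^30 ≡ 60 ≡ −1 (mod 61).
The value −1 means 31 is a non-residue modulo 61, so x² ≡ 31 (mod 61) is impossible.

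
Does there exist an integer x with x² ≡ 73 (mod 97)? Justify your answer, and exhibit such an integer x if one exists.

x = 49 works: 49² = 2401, and 2401 − 73 = 2328 = 24·97.

x = 49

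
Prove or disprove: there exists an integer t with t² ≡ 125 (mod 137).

No, no such integer exists.

137 is prime, so by Euler's criterion 125 is a square mod 137 iff 125^((137−1)/2) = 125^68 ≡ 1 (mod 137).
Repeated squaring mod 137: 125^2 = 15625 ≡ 7; 125^4 ≡ 7² = 49 ≡ 49; 125^8 ≡ 49² = 2401 ≡ 72; 125^16 ≡ 72² = 5184 ≡ 115; 125^32 ≡ 115² = 13225 ≡ 73; 125^64 ≡ 73² = 5329 ≡ 123.
Since 68 = 64 + 4, 125^68 ≡ 123 · 49; multiplying out mod 137: 123·49 = 6027 ≡ 136. Thus 125^68 ≡ 136 ≡ −1 (mod 137).
The value −1 means 125 is a non-residue modulo 137, so t² ≡ 125 (mod 137) is impossible.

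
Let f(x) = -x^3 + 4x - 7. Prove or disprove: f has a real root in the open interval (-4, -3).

No.

f(-4) = 41 and f(-3) = 8, both positive, so a sign-change argument is unavailable; we show f keeps this sign on the whole interval.
Shift to the endpoint -3: with x = -3 − u (0 < u < 1), one computes f(-3 − u) = u^3 + 9u^2 + 23u + 8.
All 4 nonzero coefficients of this polynomial in u are positive; hence for u > 0 the value is a sum of positive terms (the constant 8 among them).
So f is strictly positive on (-4, -3); no root exists in the interval.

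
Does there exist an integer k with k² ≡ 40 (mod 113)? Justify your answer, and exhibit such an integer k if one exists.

Apply Euler's criterion with the prime 113: 40 is a quadratic residue iff 40^56 ≡ 1 (mod 113), and a non-residue iff it is ≡ −1.
Repeated squaring mod 113: 40^2 = 1600 ≡ 18; 40^4 ≡ 18² = 324 ≡ 98; 40^8 ≡ 98² = 9604 ≡ 112; 40^16 ≡ 112² = 12544 ≡ 1; 40^32 ≡ 1² = 1 ≡ 1.
Since 56 = 32 + 16 + 8, 40^56 ≡ 1 · 1 · 112; multiplying out mod 113: 1·1 = 1 ≡ 1, then 1·112 = 112 ≡ 112. Thus 40^56 ≡ 112 ≡ −1 (mod 113).
By Euler's criterion 40 is a quadratic non-residue mod 113: no k satisfies k² ≡ 40 (mod 113).

No, no such integer exists.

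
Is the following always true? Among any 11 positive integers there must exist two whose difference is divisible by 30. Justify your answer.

No; for instance {14, 15, 16, 17, 18, 19, 20, 21, 22, 23, 24} is a counterexample.

Consider the 11 integers 14, 15, …, 24. They lie in distinct residue classes modulo 30, since 11 ≤ 30.
The differences between them range over 1, …, 10, none of which is divisible by 30.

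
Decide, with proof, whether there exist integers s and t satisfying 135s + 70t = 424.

There are no such integers.

gcd(135, 70) = 5, so every integer of the form 135s + 70t is a multiple of 5.
However 424 leaves remainder 4 on division by 5.
So the equation is unsolvable over ℤ.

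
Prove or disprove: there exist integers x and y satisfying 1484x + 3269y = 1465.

gcd(1484, 3269) = 7, so every integer of the form 1484x + 3269y is a multiple of 7.
But 1465 is not a multiple of 7 (it leaves remainder 2).
Hence no integers x, y satisfy the equation.

No, no such integers exist.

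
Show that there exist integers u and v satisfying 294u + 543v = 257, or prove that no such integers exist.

There are no such integers.

Any value of 294u + 543v is a multiple of gcd(294, 543) = 3.
But 257 = 3·85 + 2, so 3 ∤ 257.
Therefore 294u + 543v = 257 has no solution in integers.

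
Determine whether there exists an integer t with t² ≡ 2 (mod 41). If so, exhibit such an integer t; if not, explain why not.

t = 24 works: 24² = 576, and 576 − 2 = 574 = 14·41.

t = 24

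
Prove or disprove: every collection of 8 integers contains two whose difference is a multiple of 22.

Try 8 consecutive integers, 70, 71, …, 77. Their remainders mod 22 are 4, 5, 6, 7, 8, 9, 10, 11 — pairwise different, as any 8 ≤ 22 consecutive integers have distinct residues.
No two share a residue, so no pair has difference divisible by 22; the claim fails for this set.

No, the set {70, 71, 72, 73, 74, 75, 76, 77} is a counterexample.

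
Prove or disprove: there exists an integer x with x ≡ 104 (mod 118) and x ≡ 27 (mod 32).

Both moduli are multiples of 2 = gcd(118, 32), so any solution would satisfy x ≡ 104 and x ≡ 27 modulo 2 simultaneously.
But 104 mod 2 = 0 while 27 mod 2 = 1, a contradiction.
Therefore no such x exists.

There is no such integer.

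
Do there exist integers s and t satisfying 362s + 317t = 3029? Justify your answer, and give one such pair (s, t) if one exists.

s = 18, t = -11

Since gcd(362, 317) = 1, every integer is an integer combination of 362 and 317.
Run the Euclidean algorithm on 362 and 317: 362 = 1·317 + 45, 317 = 7·45 + 2, 45 = 22·2 + 1, 2 = 2·1 + 0.
Working back up the chain: 1 = 45 − 22·2 = 45 − 22·(317 − 7·45) = −22·317 + 155·45 = −22·317 + 155·(362 − 1·317) = 155·362 − 177·317. So 362·155 + 317·(-177) = 1.
Multiplying through by 3029: s = 155·3029 = 469495, t = (-177)·3029 = -536133 is a solution.
The general solution is s = 469495 + 317k, t = -536133 − 362k; taking k = -1481 gives the smaller pair s = 18, t = -11.
Indeed 362·18 + 317·(-11) = 6516 − 3487 = 3029.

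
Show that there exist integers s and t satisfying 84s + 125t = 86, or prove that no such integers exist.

84 and 125 are coprime, so 84s + 125t ranges over all of ℤ.
Run the Euclidean algorithm on 125 and 84: 125 = 1·84 + 41, 84 = 2·41 + 2, 41 = 20·2 + 1, 2 = 2·1 + 0.
Unwinding: 1 = 41 − 20·2 = 41 − 20·(84 − 2·41) = −20·84 + 41·41 = −20·84 + 41·(125 − 1·84) = 41·125 − 61·84, i.e. 84·(-61) + 125·41 = 1.
Scaling by 86 gives the particular solution (s, t) = (-5246, 3526).
The general solution is s = -5246 + 125k, t = 3526 − 84k; taking k = 42 gives the smaller pair s = 4, t = -2.
Indeed 84·4 + 125·(-2) = 336 − 250 = 86.

s = 4, t = -2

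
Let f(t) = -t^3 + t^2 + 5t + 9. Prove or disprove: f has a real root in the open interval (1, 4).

Yes, f has a root in the interval.

f(1) = 14 and f(4) = -19, which have opposite signs.
As a polynomial, f is continuous on every closed interval.
By the Intermediate Value Theorem f must vanish at some point of (1, 4).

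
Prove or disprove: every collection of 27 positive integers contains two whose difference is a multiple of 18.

Each integer lies in one of the 18 residue classes modulo 18.
With 27 integers and only 18 classes, the pigeonhole principle forces two of them, say a and b, into the same class.
Equal remainders mean a − b ≡ 0 (mod 18), so 18 divides their difference.

Yes, this is always true.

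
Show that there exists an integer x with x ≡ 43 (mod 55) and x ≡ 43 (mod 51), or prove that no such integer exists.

x = 43

gcd(55, 51) = 1, so the Chinese Remainder Theorem guarantees exactly one residue class mod 2805 satisfying both.
Write x = 43 + 55t and require 43 + 55t ≡ 43 (mod 51), i.e. 55t ≡ 0 (mod 51).
55 ≡ 4 (mod 51), so this reads 4t ≡ 0 (mod 51). t = 0 satisfies this.
Taking t = 0 gives x = 43 + 55·0 = 43.
Check: 43 mod 55 = 43, 43 mod 51 = 43. ✓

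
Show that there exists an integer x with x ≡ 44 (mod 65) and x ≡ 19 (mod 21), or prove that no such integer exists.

x = 1279

gcd(65, 21) = 1, so the Chinese Remainder Theorem guarantees exactly one residue class mod 1365 satisfying both.
Write x = 44 + 65t and require 44 + 65t ≡ 19 (mod 21), i.e. 65t ≡ 17 (mod 21).
65 ≡ 2 (mod 21), so this reads 2t ≡ 17 (mod 21). Note 2·11 = 22 ≡ 1 (mod 21) (as 22 − 1 = 1·21), so 2⁻¹ ≡ 11.
Therefore t ≡ 11·17 = 187 ≡ 19 (mod 21).
Taking t = 19 gives x = 44 + 65·19 = 1279.
Indeed 1279 ≡ 44 (mod 65) and 1279 ≡ 19 (mod 21).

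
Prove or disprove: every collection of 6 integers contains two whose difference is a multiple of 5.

True.

Each integer lies in one of the 5 residue classes modulo 5.
With 6 integers and only 5 classes, the pigeonhole principle forces two of them, say a and b, into the same class.
Then a ≡ b (mod 5), i.e. 5 ∣ (a − b).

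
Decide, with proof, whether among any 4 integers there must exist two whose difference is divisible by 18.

No; for instance {42, 43, 44, 45} is a counterexample.

Take the 4 consecutive integers 42, 43, 44, 45: their residues mod 18 are all distinct because 4 ≤ 18.
No two share a residue, so no pair has difference divisible by 18; the claim fails for this set.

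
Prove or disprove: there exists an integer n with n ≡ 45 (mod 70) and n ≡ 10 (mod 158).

No such integer exists.

gcd(70, 158) = 2. If n ≡ 45 (mod 70) and n ≡ 10 (mod 158), then n ≡ 45 (mod 2) and n ≡ 10 (mod 2).
These are incompatible: 45 − 10 = 35 is not divisible by 2.
Hence the system has no solution.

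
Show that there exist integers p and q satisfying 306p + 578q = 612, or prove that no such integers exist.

p = 2, q = 0

gcd(306, 578) = 34, and 34 divides 612, so integer solutions exist.
Dividing through by 34 reduces the equation to 9p + 17q = 18.
Euclidean algorithm: 17 = 1·9 + 8, 9 = 1·8 + 1, 8 = 8·1 + 0.
Back-substituting, 1 = 9 − 1·8 = 9 − (17 − 1·9) = −17 + 2·9; that is, 9·2 + 17·(-1) = 1.
Times 18: 9·36 + 17·(-18) = 18, so (36, -18) solves it.
The general solution is p = 36 + 17k, q = -18 − 9k; taking k = -2 gives the smaller pair p = 2, q = 0.
Check: 306·2 + 578·0 = 612 + 0 = 612. ✓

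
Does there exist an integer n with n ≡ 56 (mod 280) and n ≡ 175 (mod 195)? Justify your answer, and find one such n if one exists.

There is no such integer.

Both moduli are multiples of 5 = gcd(280, 195), so any solution would satisfy n ≡ 56 and n ≡ 175 modulo 5 simultaneously.
These are incompatible: 56 − 175 = -119 is not divisible by 5.
Hence the system has no solution.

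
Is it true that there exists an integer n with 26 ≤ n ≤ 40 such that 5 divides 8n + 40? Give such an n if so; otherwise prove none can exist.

Try n = 30: 8·30 + 40 = 280 = 56·5, which is divisible by 5.

n = 30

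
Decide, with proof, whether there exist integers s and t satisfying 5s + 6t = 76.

Since gcd(5, 6) = 1, every integer is an integer combination of 5 and 6.
Run the Euclidean algorithm on 6 and 5: 6 = 1·5 + 1, 5 = 5·1 + 0.
Back-substituting, 1 = 6 − 1·5; that is, 5·(-1) + 6·1 = 1.
Multiplying through by 76: s = (-1)·76 = -76, t = 1·76 = 76 is a solution.
The general solution is s = -76 + 6k, t = 76 − 5k; taking k = 13 gives the smaller pair s = 2, t = 11.
Check: 5·2 + 6·11 = 10 + 66 = 76. ✓

s = 2, t = 11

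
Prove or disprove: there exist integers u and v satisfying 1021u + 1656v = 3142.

1021 and 1656 are coprime, so 1021u + 1656v ranges over all of ℤ.
Run the Euclidean algorithm on 1656 and 1021: 1656 = 1·1021 + 635, 1021 = 1·635 + 386, 635 = 1·386 + 249, 386 = 1·249 + 137, 249 = 1·137 + 112, 137 = 1·112 + 25, 112 = 4·25 + 12, 25 = 2·12 + 1, 12 = 12·1 + 0.
Back-substituting, 1 = 25 − 2·12 = 25 − 2·(112 − 4·25) = −2·112 + 9·25 = −2·112 + 9·(137 − 1·112) = 9·137 − 11·112 = 9·137 − 11·(249 − 1·137) = −11·249 + 20·137 = −11·249 + 20·(386 − 1·249) = 20·386 − 31·249 = 20·386 − 31·(635 − 1·386) = −31·635 + 51·386 = −31·635 + 51·(1021 − 1·635) = 51·1021 − 82·635 = 51·1021 − 82·(1656 − 1·1021) = −82·1656 + 133·1021; that is, 1021·133 + 1656·(-82) = 1.
Scaling by 3142 gives the particular solution (u, v) = (417886, -257644).
Shifting by a multiple of (1656, −1021) keeps it a solution: u = 417886 − 252·1656 = 574, v = -257644 + 252·1021 = -352.
Indeed 1021·574 + 1656·(-352) = 586054 − 582912 = 3142.

u = 574, v = -352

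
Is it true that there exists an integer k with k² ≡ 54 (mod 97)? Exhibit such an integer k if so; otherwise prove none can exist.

k = 65 works: 65² = 4225, and 4225 − 54 = 4171 = 43·97.

k = 65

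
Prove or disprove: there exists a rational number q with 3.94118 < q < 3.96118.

Scale by 18: the interval becomes (70.94124, 71.30124), which contains the integer 71.
Hence 71/18 is a rational number with 3.94118 < 71/18 < 3.96118.

q = 71/18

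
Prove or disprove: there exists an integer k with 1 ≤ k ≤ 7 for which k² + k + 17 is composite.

No such integer k in that range exists.

The values for k = 1, 2, …, 7 are 19, 23, 29, 37, 47, 59, 73, and each of these is prime.
So no value in the range makes the expression composite.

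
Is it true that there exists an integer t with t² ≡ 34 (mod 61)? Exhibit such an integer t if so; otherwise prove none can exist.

t = 20

Take t = 20. Then 20² = 400 = 6·61 + 34, so 20² ≡ 34 (mod 61).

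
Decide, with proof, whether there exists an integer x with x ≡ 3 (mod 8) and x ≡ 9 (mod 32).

No, no such integer exists.

gcd(8, 32) = 8. If x ≡ 3 (mod 8) and x ≡ 9 (mod 32), then x ≡ 3 (mod 8) and x ≡ 9 (mod 8).
These are incompatible: 3 − 9 = -6 is not divisible by 8.
Hence the system has no solution.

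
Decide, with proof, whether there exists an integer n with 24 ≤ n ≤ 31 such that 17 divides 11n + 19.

There is no such integer n in that range.

At n = 24, 11·24 + 19 = 283 ≡ 11 (mod 17), and each step in n adds 11, giving residues 11, 5, 16, 10, 4, 15, 9, 3 for n = 24, 25, …, 31.
None is 0, so 17 never divides 11n + 19 on this range.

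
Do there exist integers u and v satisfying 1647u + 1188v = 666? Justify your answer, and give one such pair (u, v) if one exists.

There are no such integers.

gcd(1647, 1188) = 27, so every integer of the form 1647u + 1188v is a multiple of 27.
However 666 leaves remainder 18 on division by 27.
Therefore 1647u + 1188v = 666 has no solution in integers.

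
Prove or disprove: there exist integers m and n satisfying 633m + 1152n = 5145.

Every value of 633m + 1152n is a multiple of gcd(633, 1152) = 3; since 3 ∣ 5145, solutions exist.
Dividing through by 3 reduces the equation to 211m + 384n = 1715.
Euclidean algorithm: 384 = 1·211 + 173, 211 = 1·173 + 38, 173 = 4·38 + 21, 38 = 1·21 + 17, 21 = 1·17 + 4, 17 = 4·4 + 1, 4 = 4·1 + 0.
Unwinding: 1 = 17 − 4·4 = 17 − 4·(21 − 1·17) = −4·21 + 5·17 = −4·21 + 5·(38 − 1·21) = 5·38 − 9·21 = 5·38 − 9·(173 − 4·38) = −9·173 + 41·38 = −9·173 + 41·(211 − 1·173) = 41·211 − 50·173 = 41·211 − 50·(384 − 1·211) = −50·384 + 91·211, i.e. 211·91 + 384·(-50) = 1.
Multiplying through by 1715: m = 91·1715 = 156065, n = (-50)·1715 = -85750 is a solution.
Subtracting 406·384 from m and adding 406·211 to n gives the tidier solution (161, -84).
Check: 633·161 + 1152·(-84) = 101913 − 96768 = 5145. ✓

m = 161, n = -84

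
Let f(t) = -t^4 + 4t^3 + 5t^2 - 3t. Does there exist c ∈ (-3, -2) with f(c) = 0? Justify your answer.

The endpoint values f(-3) = -135 and f(-2) = -22 are both negative. Claim: f(t) < 0 for every t in (-3, -2).
Shift to the endpoint -2: with t = -2 − u (0 < u < 1), one computes f(-2 − u) = -u^4 - 12u^3 - 43u^2 - 57u - 22.
All 5 nonzero coefficients of this polynomial in u are negative; hence for u > 0 the value is a sum of negative terms (the constant -22 among them).
Therefore f(t) < 0 throughout (-3, -2), and f has no zero there.

No.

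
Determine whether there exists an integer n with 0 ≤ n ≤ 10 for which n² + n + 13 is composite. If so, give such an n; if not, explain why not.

At n = 3: 3² + 3 + 13 = 25 = 5·5, which is composite.

n = 3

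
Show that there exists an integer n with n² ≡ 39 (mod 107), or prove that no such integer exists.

Take n = 50. Then 50² = 2500 = 23·107 + 39, so 50² ≡ 39 (mod 107).

n = 50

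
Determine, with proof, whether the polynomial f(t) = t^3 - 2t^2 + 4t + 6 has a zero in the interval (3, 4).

No such root exists.

Evaluate at the endpoints: f(3) = 27, f(4) = 54 — same sign (positive).
f'(t) = 3t^2 - 4t + 4 has discriminant (-4)² − 4·3·4 = -32 < 0, so f' has no real roots and is positive for every real t.
So f is strictly increasing; between 3 and 4 its values lie between f(3) = 27 and f(4) = 54, all positive. Therefore f has no root in (3, 4).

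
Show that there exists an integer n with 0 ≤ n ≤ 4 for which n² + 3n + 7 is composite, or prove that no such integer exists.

At n = 4: 4² + 3·4 + 7 = 35 = 5·7, which is composite.

n = 4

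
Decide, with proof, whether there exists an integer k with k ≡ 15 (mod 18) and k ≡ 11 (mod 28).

Here gcd(18, 28) = 2, and both 15 and 11 leave remainder 1 mod 2, so the system is consistent.
The integers ≡ 15 (mod 18) are 15, 33, 51, 69, 87, 105, 123, …; their remainders mod 28 are 15, 5, 23, 13, 3, 21, 11, so k = 123 is the first that is ≡ 11 (mod 28).
Check: 123 mod 18 = 15, 123 mod 28 = 11. ✓

k = 123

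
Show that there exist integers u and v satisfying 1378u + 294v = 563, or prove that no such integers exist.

There are no such integers.

Both 1378 and 294 are divisible by gcd(1378, 294) = 2, hence so is any combination 1378u + 294v.
But 563 is not a multiple of 2 (it leaves remainder 1).
So the equation is unsolvable over ℤ.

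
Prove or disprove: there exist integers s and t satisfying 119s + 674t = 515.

119 and 674 are coprime, so 119s + 674t ranges over all of ℤ.
Dividing repeatedly: 674 = 5·119 + 79, 119 = 1·79 + 40, 79 = 1·40 + 39, 40 = 1·39 + 1, 39 = 39·1 + 0.
Working back up the chain: 1 = 40 − 1·39 = 40 − (79 − 1·40) = −79 + 2·40 = −79 + 2·(119 − 1·79) = 2·119 − 3·79 = 2·119 − 3·(674 − 5·119) = −3·674 + 17·119. So 119·17 + 674·(-3) = 1.
Multiplying through by 515: s = 17·515 = 8755, t = (-3)·515 = -1545 is a solution.
Subtracting 12·674 from s and adding 12·119 to t gives the tidier solution (667, -117).
Check: 119·667 + 674·(-117) = 79373 − 78858 = 515. ✓

s = 667, t = -117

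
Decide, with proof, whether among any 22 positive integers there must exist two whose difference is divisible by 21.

True.

There are exactly 21 possible remainders on division by 21.
With 22 integers and only 21 classes, the pigeonhole principle forces two of them, say a and b, into the same class.
Then a ≡ b (mod 21), i.e. 21 ∣ (a − b).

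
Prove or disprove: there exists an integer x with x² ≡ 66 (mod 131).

No, no such integer exists.

Apply Euler's criterion with the prime 131: 66 is a quadratic residue iff 66^65 ≡ 1 (mod 131), and a non-residue iff it is ≡ −1.
Repeated squaring mod 131: 66^2 = 4356 ≡ 33; 66^4 ≡ 33² = 1089 ≡ 41; 66^8 ≡ 41² = 1681 ≡ 109; 66^16 ≡ 109² = 11881 ≡ 91; 66^32 ≡ 91² = 8281 ≡ 28; 66^64 ≡ 28² = 784 ≡ 129.
Since 65 = 64 + 1, 66^65 ≡ 129 · 66; multiplying out mod 131: 129·66 = 8514 ≡ 130. Thus 66^65 ≡ 130 ≡ −1 (mod 131).
The value −1 means 66 is a non-residue modulo 131, so x² ≡ 66 (mod 131) is impossible.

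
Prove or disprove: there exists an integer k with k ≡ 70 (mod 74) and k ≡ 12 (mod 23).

gcd(74, 23) = 1, so the Chinese Remainder Theorem guarantees exactly one residue class mod 1702 satisfying both.
Write k = 70 + 74t and require 70 + 74t ≡ 12 (mod 23), i.e. 74t ≡ 11 (mod 23).
74 ≡ 5 (mod 23), so this reads 5t ≡ 11 (mod 23). Since 5·14 = 70 = 3·23 + 1, the inverse of 5 mod 23 is 14.
Therefore t ≡ 14·11 = 154 ≡ 16 (mod 23).
With t = 16: k = 70 + 74·16 = 1254.
Check: 1254 mod 74 = 70, 1254 mod 23 = 12. ✓

k = 1254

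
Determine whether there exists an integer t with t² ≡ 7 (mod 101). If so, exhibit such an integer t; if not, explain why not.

101 is prime, so by Euler's criterion 7 is a square mod 101 iff 7^((101−1)/2) = 7^50 ≡ 1 (mod 101).
Repeated squaring mod 101: 7^2 = 49 ≡ 49; 7^4 ≡ 49² = 2401 ≡ 78; 7^8 ≡ 78² = 6084 ≡ 24; 7^16 ≡ 24² = 576 ≡ 71; 7^32 ≡ 71² = 5041 ≡ 92.
Since 50 = 32 + 16 + 2, 7^50 ≡ 92 · 71 · 49; multiplying out mod 101: 92·71 = 6532 ≡ 68, then 68·49 = 3332 ≡ 100. Thus 7^50 ≡ 100 ≡ −1 (mod 101).
The value −1 means 7 is a non-residue modulo 101, so t² ≡ 7 (mod 101) is impossible.

No such integer exists.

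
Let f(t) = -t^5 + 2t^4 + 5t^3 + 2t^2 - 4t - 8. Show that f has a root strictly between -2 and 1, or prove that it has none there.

Such a root exists.

f(-2) = 32 and f(1) = -4, which have opposite signs.
As a polynomial, f is continuous on every closed interval.
By the Intermediate Value Theorem f must vanish at some point of (-2, 1).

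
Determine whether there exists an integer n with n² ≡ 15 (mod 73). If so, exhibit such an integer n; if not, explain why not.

There is no such integer.

73 is prime, so by Euler's criterion 15 is a square mod 73 iff 15^((73−1)/2) = 15^36 ≡ 1 (mod 73).
Squaring successively (mod 73): 15^2 = 225 ≡ 6; 15^4 ≡ 6² = 36 ≡ 36; 15^8 ≡ 36² = 1296 ≡ 55; 15^16 ≡ 55² = 3025 ≡ 32; 15^32 ≡ 32² = 1024 ≡ 2.
Since 36 = 32 + 4, 15^36 ≡ 2 · 36; multiplying out mod 73: 2·36 = 72 ≡ 72. Thus 15^36 ≡ 72 ≡ −1 (mod 73).
By Euler's criterion 15 is a quadratic non-residue mod 73: no n satisfies n² ≡ 15 (mod 73).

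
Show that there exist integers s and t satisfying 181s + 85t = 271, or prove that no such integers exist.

s = 71, t = -148

Since gcd(181, 85) = 1, every integer is an integer combination of 181 and 85.
Euclidean algorithm: 181 = 2·85 + 11, 85 = 7·11 + 8, 11 = 1·8 + 3, 8 = 2·3 + 2, 3 = 1·2 + 1, 2 = 2·1 + 0.
Back-substituting, 1 = 3 − 1·2 = 3 − (8 − 2·3) = −8 + 3·3 = −8 + 3·(11 − 1·8) = 3·11 − 4·8 = 3·11 − 4·(85 − 7·11) = −4·85 + 31·11 = −4·85 + 31·(181 − 2·85) = 31·181 − 66·85; that is, 181·31 + 85·(-66) = 1.
Scaling by 271 gives the particular solution (s, t) = (8401, -17886).
Shifting by a multiple of (85, −181) keeps it a solution: s = 8401 − 98·85 = 71, t = -17886 + 98·181 = -148.
Indeed 181·71 + 85·(-148) = 12851 − 12580 = 271.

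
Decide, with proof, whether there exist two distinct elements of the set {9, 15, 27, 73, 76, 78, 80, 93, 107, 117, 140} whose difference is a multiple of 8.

Yes: 9 and 73.

9 mod 8 = 1 and 73 mod 8 = 1, so 73 − 9 = 64 = 8·8.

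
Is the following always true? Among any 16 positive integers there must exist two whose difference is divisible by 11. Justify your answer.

Yes, this is always true.

There are exactly 11 possible remainders on division by 11.
Since 16 > 11, two of the 16 integers must share a residue class by the pigeonhole principle; call them a and b.
Then a ≡ b (mod 11), i.e. 11 ∣ (a − b).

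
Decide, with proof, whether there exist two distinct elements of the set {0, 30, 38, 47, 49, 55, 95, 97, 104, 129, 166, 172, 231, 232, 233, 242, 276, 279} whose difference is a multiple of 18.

There is no such pair.

Residues mod 18: 0↦0, 30↦12, 38↦2, 47↦11, 49↦13, 55↦1, 95↦5, 97↦7, 104↦14, 129↦3, 166↦4, 172↦10, 231↦15, 232↦16, 233↦17, 242↦8, 276↦6, 279↦9.
No residue repeats among the 18 elements, so no pair has difference ≡ 0 (mod 18).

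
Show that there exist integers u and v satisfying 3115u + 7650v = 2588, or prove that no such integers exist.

No, no such integers exist.

Both 3115 and 7650 are divisible by gcd(3115, 7650) = 5, hence so is any combination 3115u + 7650v.
However 2588 leaves remainder 3 on division by 5.
Therefore 3115u + 7650v = 2588 has no solution in integers.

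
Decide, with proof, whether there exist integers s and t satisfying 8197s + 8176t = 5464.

Both 8197 and 8176 are divisible by gcd(8197, 8176) = 7, hence so is any combination 8197s + 8176t.
But 5464 = 7·780 + 4, so 7 ∤ 5464.
Therefore 8197s + 8176t = 5464 has no solution in integers.

There are no such integers.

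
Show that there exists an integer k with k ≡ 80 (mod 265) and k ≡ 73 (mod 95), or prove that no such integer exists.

Both moduli are multiples of 5 = gcd(265, 95), so any solution would satisfy k ≡ 80 and k ≡ 73 modulo 5 simultaneously.
These are incompatible: 80 − 73 = 7 is not divisible by 5.
Therefore no such k exists.

No, no such integer exists.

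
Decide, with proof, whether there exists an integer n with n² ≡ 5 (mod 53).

There is no such integer.

Apply Euler's criterion with the prime 53: 5 is a quadratic residue iff 5^26 ≡ 1 (mod 53), and a non-residue iff it is ≡ −1.
Squaring successively (mod 53): 5^2 = 25 ≡ 25; 5^4 ≡ 25² = 625 ≡ 42; 5^8 ≡ 42² = 1764 ≡ 15; 5^16 ≡ 15² = 225 ≡ 13.
Since 26 = 16 + 8 + 2, 5^26 ≡ 13 · 15 · 25; multiplying out mod 53: 13·15 = 195 ≡ 36, then 36·25 = 900 ≡ 52. Thus 5^26 ≡ 52 ≡ −1 (mod 53).
The value −1 means 5 is a non-residue modulo 53, so n² ≡ 5 (mod 53) is impossible.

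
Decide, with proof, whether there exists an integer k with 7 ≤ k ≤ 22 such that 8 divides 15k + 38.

k = 14

k = 14 works, since 15·14 + 38 = 248 = 31·8.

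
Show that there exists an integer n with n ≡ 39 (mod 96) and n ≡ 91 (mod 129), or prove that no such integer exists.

Reduce both congruences modulo 3, which divides 96 and 129: they say n ≡ 39 (mod 3) and n ≡ 91 (mod 3).
However 39 ≡ 0 and 91 ≡ 1 (mod 3), and 0 ≠ 1.
Therefore no such n exists.

No, no such integer exists.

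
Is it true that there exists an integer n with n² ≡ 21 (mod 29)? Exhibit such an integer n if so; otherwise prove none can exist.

Apply Euler's criterion with the prime 29: 21 is a quadratic residue iff 21^14 ≡ 1 (mod 29), and a non-residue iff it is ≡ −1.
Repeated squaring mod 29: 21^2 = 441 ≡ 6; 21^4 ≡ 6² = 36 ≡ 7; 21^8 ≡ 7² = 49 ≡ 20.
Since 14 = 8 + 4 + 2, 21^14 ≡ 20 · 7 · 6; multiplying out mod 29: 20·7 = 140 ≡ 24, then 24·6 = 144 ≡ 28. Thus 21^14 ≡ 28 ≡ −1 (mod 29).
The value −1 means 21 is a non-residue modulo 29, so n² ≡ 21 (mod 29) is impossible.

No such integer exists.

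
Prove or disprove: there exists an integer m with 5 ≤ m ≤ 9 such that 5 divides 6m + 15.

m = 5

At m = 5 we get 6·5 + 15 = 45, and 45 = 5·9.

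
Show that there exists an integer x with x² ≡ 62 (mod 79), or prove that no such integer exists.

x = 46

x = 46 works: 46² = 2116, and 2116 − 62 = 2054 = 26·79.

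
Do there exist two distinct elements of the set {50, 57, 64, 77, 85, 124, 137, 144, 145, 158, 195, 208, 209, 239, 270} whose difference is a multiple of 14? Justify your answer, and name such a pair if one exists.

The pair (50, 64) works.

50 mod 14 = 8 and 64 mod 14 = 8, so 64 − 50 = 14 = 1·14.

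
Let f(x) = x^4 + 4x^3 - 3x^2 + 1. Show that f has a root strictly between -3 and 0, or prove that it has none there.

f(-3) = -53 and f(0) = 1, which have opposite signs.
As a polynomial, f is continuous on every closed interval.
By the Intermediate Value Theorem f must vanish at some point of (-3, 0).

Yes, f has a root in the interval.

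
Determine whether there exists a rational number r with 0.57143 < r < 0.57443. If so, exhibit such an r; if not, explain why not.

r = 31/54

Multiplying by 54: 54·0.57143 = 30.85722 and 54·0.57443 = 31.01922, so the integer 31 lies strictly between them.
Dividing back, 0.57143 < 31/54 < 0.57443, and 31/54 is rational.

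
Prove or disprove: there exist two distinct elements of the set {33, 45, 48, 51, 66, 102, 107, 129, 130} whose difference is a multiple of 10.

Residues mod 10: 33↦3, 45↦5, 48↦8, 51↦1, 66↦6, 102↦2, 107↦7, 129↦9, 130↦0.
These 9 residues are pairwise different, hence no difference of two elements is divisible by 10.

There is no such pair.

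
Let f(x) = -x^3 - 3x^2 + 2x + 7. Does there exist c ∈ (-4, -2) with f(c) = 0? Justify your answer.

f(-4) = 15 and f(-2) = -1, which have opposite signs.
As a polynomial, f is continuous on every closed interval.
So by the Intermediate Value Theorem there is a c strictly between -4 and -2 with f(c) = 0.

Such a root exists.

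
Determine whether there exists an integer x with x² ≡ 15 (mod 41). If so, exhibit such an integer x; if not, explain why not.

No such integer exists.

41 is prime, so by Euler's criterion 15 is a square mod 41 iff 15^((41−1)/2) = 15^20 ≡ 1 (mod 41).
Repeated squaring mod 41: 15^2 = 225 ≡ 20; 15^4 ≡ 20² = 400 ≡ 31; 15^8 ≡ 31² = 961 ≡ 18; 15^16 ≡ 18² = 324 ≡ 37.
Since 20 = 16 + 4, 15^20 ≡ 37 · 31; multiplying out mod 41: 37·31 = 1147 ≡ 40. Thus 15^20 ≡ 40 ≡ −1 (mod 41).
By Euler's criterion 15 is a quadratic non-residue mod 41: no x satisfies x² ≡ 15 (mod 41).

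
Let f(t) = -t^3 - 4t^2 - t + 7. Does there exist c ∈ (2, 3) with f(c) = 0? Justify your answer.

f(2) = -19 and f(3) = -59, both negative, so a sign-change argument is unavailable; we show f keeps this sign on the whole interval.
Shift to the endpoint 2: with t = 2 + u (0 < u < 1), one computes f(2 + u) = -u^3 - 10u^2 - 29u - 19.
All 4 nonzero coefficients of this polynomial in u are negative; hence for u > 0 the value is a sum of negative terms (the constant -19 among them).
Therefore f(t) < 0 throughout (2, 3), and f has no zero there.

f has no root in that interval.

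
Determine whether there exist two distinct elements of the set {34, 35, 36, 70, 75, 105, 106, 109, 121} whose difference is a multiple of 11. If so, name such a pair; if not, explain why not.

Residues mod 11: 34↦1, 35↦2, 36↦3, 70↦4, 75↦9, 105↦6, 106↦7, 109↦10, 121↦0.
All 9 residues are distinct, so no two elements differ by a multiple of 11.

There is no such pair.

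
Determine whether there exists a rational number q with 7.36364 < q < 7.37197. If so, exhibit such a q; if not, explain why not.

q = 140/19

Multiplying by 19: 19·7.36364 = 139.90916 and 19·7.37197 = 140.06743, so the integer 140 lies strictly between them.
Dividing back, 7.36364 < 140/19 < 7.37197, and 140/19 is rational.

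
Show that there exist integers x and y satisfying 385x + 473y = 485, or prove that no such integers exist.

Both 385 and 473 are divisible by gcd(385, 473) = 11, hence so is any combination 385x + 473y.
But 485 is not a multiple of 11 (it leaves remainder 1).
Hence no integers x, y satisfy the equation.

No, no such integers exist.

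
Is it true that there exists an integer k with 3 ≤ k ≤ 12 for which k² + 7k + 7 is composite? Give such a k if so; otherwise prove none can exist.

k = 11

At k = 11: 11² + 7·11 + 7 = 205 = 5·41, which is composite.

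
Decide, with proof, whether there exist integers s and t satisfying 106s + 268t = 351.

Any value of 106s + 268t is a multiple of gcd(106, 268) = 2.
But 351 is not a multiple of 2 (it leaves remainder 1).
Therefore 106s + 268t = 351 has no solution in integers.

There are no such integers.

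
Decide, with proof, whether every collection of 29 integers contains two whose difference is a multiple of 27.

There are exactly 27 possible remainders on division by 27.
With 29 integers and only 27 classes, the pigeonhole principle forces two of them, say a and b, into the same class.
Their difference a − b is then a multiple of 27.

Yes.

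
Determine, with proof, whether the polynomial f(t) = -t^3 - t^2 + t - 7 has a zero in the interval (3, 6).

f(3) = -40 and f(6) = -253, both negative, so a sign-change argument is unavailable; we show f keeps this sign on the whole interval.
Substitute t = 3 + u, where 0 < u < 3 on the interval. Expanding, f(3 + u) = -u^3 - 10u^2 - 32u - 40.
The nonzero coefficients here are all negative, so for u > 0 every term is negative (or zero), and the constant term -40 is strictly negative.
So f is strictly negative on (3, 6); no root exists in the interval.

No such root exists.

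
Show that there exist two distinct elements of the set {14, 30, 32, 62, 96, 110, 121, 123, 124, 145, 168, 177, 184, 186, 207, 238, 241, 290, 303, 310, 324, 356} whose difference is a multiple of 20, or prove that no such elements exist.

The pair (30, 110) works.

Reduce each element mod 20: 14↦14, 30↦10, 32↦12, 62↦2, 96↦16, 110↦10, 121↦1, 123↦3, 124↦4, 145↦5, 168↦8, 177↦17, 184↦4, 186↦6, 207↦7, 238↦18, 241↦1, 290↦10, 303↦3, 310↦10, 324↦4, 356↦16. The residue 10 repeats (at 30 and 110), and 110 − 30 = 80 = 4·20.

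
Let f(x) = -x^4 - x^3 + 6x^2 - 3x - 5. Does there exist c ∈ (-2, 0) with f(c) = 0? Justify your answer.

f(-2) = 17 and f(0) = -5, which have opposite signs.
Since f is a polynomial it is continuous on [-2, 0].
By the Intermediate Value Theorem f must vanish at some point of (-2, 0).

Yes, such a c exists.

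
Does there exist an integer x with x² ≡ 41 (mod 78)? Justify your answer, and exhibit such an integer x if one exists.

Reduce modulo 3, which divides 78: we would need x² ≡ 2 (mod 3).
Computing x² mod 3 for x = 0, 1, …, 1 (enough, by the symmetry x ↦ 3 − x) gives 0, 1.
The set of squares mod 3 is therefore {0, 1}, which does not contain 2.
Hence no integer x has x² ≡ 41 (mod 78).

No such integer exists.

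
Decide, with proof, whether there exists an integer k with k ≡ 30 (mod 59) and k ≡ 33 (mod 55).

k = 2508

gcd(59, 55) = 1, so the Chinese Remainder Theorem guarantees exactly one residue class mod 3245 satisfying both.
Write k = 30 + 59t and require 30 + 59t ≡ 33 (mod 55), i.e. 59t ≡ 3 (mod 55).
59 ≡ 4 (mod 55), so this reads 4t ≡ 3 (mod 55). Note 4·14 = 56 ≡ 1 (mod 55) (as 56 − 1 = 1·55), so 4⁻¹ ≡ 14.
Multiplying by 14: t ≡ 14·3 = 42 (mod 55).
Taking t = 42 gives k = 30 + 59·42 = 2508.
Indeed 2508 ≡ 30 (mod 59) and 2508 ≡ 33 (mod 55).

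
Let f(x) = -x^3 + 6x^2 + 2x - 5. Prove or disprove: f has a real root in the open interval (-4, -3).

No such root exists.

The endpoint values f(-4) = 147 and f(-3) = 70 are both positive. Claim: f(x) > 0 for every x in (-4, -3).
Substitute x = -3 − u, where 0 < u < 1 on the interval. Expanding, f(-3 − u) = u^3 + 15u^2 + 61u + 70.
The nonzero coefficients here are all positive, so for u > 0 every term is positive (or zero), and the constant term 70 is strictly positive.
So f is strictly positive on (-4, -3); no root exists in the interval.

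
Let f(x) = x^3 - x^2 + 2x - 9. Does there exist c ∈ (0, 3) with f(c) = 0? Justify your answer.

Such a root exists.

f(0) = -9 and f(3) = 15, which have opposite signs.
f is continuous everywhere (it is a polynomial), in particular on [0, 3].
The Intermediate Value Theorem then guarantees some c ∈ (0, 3) with f(c) = 0.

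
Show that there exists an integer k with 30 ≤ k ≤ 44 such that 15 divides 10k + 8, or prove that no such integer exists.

At k = 30, 10·30 + 8 = 308 ≡ 8 (mod 15), and each step in k adds 10, giving residues 8, 3, 13, 8, 3, 13, 8, 3, 13, 8, 3, 13, 8, 3, 13 for k = 30, 31, …, 44.
None is 0, so 15 never divides 10k + 8 on this range.

No, no such integer k in that range exists.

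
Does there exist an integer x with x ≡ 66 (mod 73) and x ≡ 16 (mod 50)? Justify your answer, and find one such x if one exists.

The moduli 73 and 50 are coprime, so by the Chinese Remainder Theorem a unique solution modulo 3650 exists.
Any solution of the first congruence is x = 66 + 73t; substituting into the second, 73t ≡ 16 − 66 ≡ 0 (mod 50).
73 ≡ 23 (mod 50), so this reads 23t ≡ 0 (mod 50). t = 0 satisfies this.
With t = 0: x = 66 + 73·0 = 66.
Check: 66 mod 73 = 66, 66 mod 50 = 16. ✓

x = 66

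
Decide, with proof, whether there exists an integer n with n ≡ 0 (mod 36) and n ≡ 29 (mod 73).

The moduli 36 and 73 are coprime, so by the Chinese Remainder Theorem a unique solution modulo 2628 exists.
Write n = 0 + 36t and require 0 + 36t ≡ 29 (mod 73), i.e. 36t ≡ 29 (mod 73).
Since 36·71 = 2556 = 35·73 + 1, the inverse of 36 mod 73 is 71.
Multiplying by 71: t ≡ 71·29 = 2059 ≡ 15 (mod 73).
Taking t = 15 gives n = 0 + 36·15 = 540.
Indeed 540 ≡ 0 (mod 36) and 540 ≡ 29 (mod 73).

n = 540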